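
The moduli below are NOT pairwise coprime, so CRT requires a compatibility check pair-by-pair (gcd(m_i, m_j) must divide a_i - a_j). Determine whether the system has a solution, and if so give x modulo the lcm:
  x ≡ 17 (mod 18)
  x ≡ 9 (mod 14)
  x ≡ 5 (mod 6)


Moduli 18, 14, 6 are not pairwise coprime, so CRT works modulo lcm(m_i) when all pairwise compatibility conditions hold.
Pairwise compatibility: gcd(m_i, m_j) must divide a_i - a_j for every pair.
Merge one congruence at a time:
  Start: x ≡ 17 (mod 18).
  Combine with x ≡ 9 (mod 14): gcd(18, 14) = 2; 9 - 17 = -8, which IS divisible by 2, so compatible.
    Write x = 17 + 18·t and substitute into x ≡ 9 (mod 14): 18·t ≡ 9 − 17 = -8 (mod 14).
    Divide the congruence (and modulus) by g = 2: 9·t ≡ -4 (mod 7).
    Reduce coefficients mod 7: 2·t ≡ 3 (mod 7).
    The inverse of 2 mod 7 is 4 (since 2·4 = 8 = 1·7 + 1), so t ≡ 4·3 = 12 ≡ 5 (mod 7).
    Then x = 17 + 18·5 = 107, valid modulo lcm(18, 14) = 126: x ≡ 107 (mod 126).
  Combine with x ≡ 5 (mod 6): gcd(126, 6) = 6; 5 - 107 = -102, which IS divisible by 6, so compatible.
    Write x = 107 + 126·t and substitute into x ≡ 5 (mod 6): 126·t ≡ 5 − 107 = -102 (mod 6).
    Divide the congruence (and modulus) by g = 6: 21·t ≡ -17 (mod 1).
    Modulo 1 every t works; take t = 0.
    Then x = 107 + 126·0 = 107, valid modulo lcm(126, 6) = 126: x ≡ 107 (mod 126).
Verify: 107 mod 18 = 17, 107 mod 14 = 9, 107 mod 6 = 5.

x ≡ 107 (mod 126).


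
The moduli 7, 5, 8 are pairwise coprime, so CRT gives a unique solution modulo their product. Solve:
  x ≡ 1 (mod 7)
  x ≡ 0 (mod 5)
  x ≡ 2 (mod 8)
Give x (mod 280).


Moduli 7, 5, 8 are pairwise coprime; by CRT there is a unique solution modulo M = 7 · 5 · 8 = 280.
Solve pairwise, accumulating the modulus:
  Start with x ≡ 1 (mod 7).
  Combine with x ≡ 0 (mod 5): since gcd(7, 5) = 1, we get a unique residue mod 35.
    Write x = 1 + 7·t and substitute into x ≡ 0 (mod 5): 7·t ≡ 0 − 1 = -1 (mod 5).
    Reduce coefficients mod 5: 2·t ≡ 4 (mod 5).
    The inverse of 2 mod 5 is 3 (since 2·3 = 6 = 1·5 + 1), so t ≡ 3·4 = 12 ≡ 2 (mod 5).
    Then x = 1 + 7·2 = 15, valid modulo lcm(7, 5) = 35: x ≡ 15 (mod 35).
  Combine with x ≡ 2 (mod 8): since gcd(35, 8) = 1, we get a unique residue mod 280.
    Write x = 15 + 35·t and substitute into x ≡ 2 (mod 8): 35·t ≡ 2 − 15 = -13 (mod 8).
    Reduce coefficients mod 8: 3·t ≡ 3 (mod 8).
    The inverse of 3 mod 8 is 3 (since 3·3 = 9 = 1·8 + 1), so t ≡ 3·3 = 9 ≡ 1 (mod 8).
    Then x = 15 + 35·1 = 50, valid modulo lcm(35, 8) = 280: x ≡ 50 (mod 280).
Verify: 50 mod 7 = 1 ✓, 50 mod 5 = 0 ✓, 50 mod 8 = 2 ✓.

x ≡ 50 (mod 280).


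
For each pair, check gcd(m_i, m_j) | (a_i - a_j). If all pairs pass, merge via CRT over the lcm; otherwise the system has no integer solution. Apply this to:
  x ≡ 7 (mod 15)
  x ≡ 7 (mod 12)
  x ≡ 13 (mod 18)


Moduli 15, 12, 18 are not pairwise coprime, so CRT works modulo lcm(m_i) when all pairwise compatibility conditions hold.
Pairwise compatibility: gcd(m_i, m_j) must divide a_i - a_j for every pair.
Merge one congruence at a time:
  Start: x ≡ 7 (mod 15).
  Combine with x ≡ 7 (mod 12): gcd(15, 12) = 3; 7 - 7 = 0, which IS divisible by 3, so compatible.
    Write x = 7 + 15·t and substitute into x ≡ 7 (mod 12): 15·t ≡ 7 − 7 = 0 (mod 12).
    Divide the congruence (and modulus) by g = 3: 5·t ≡ 0 (mod 4).
    Reduce coefficients mod 4: 1·t ≡ 0 (mod 4).
    So t ≡ 0 (mod 4).
    Then x = 7 + 15·0 = 7, valid modulo lcm(15, 12) = 60: x ≡ 7 (mod 60).
  Combine with x ≡ 13 (mod 18): gcd(60, 18) = 6; 13 - 7 = 6, which IS divisible by 6, so compatible.
    Write x = 7 + 60·t and substitute into x ≡ 13 (mod 18): 60·t ≡ 13 − 7 = 6 (mod 18).
    Divide the congruence (and modulus) by g = 6: 10·t ≡ 1 (mod 3).
    Reduce coefficients mod 3: 1·t ≡ 1 (mod 3).
    So t ≡ 1 (mod 3).
    Then x = 7 + 60·1 = 67, valid modulo lcm(60, 18) = 180: x ≡ 67 (mod 180).
Verify: 67 mod 15 = 7, 67 mod 12 = 7, 67 mod 18 = 13.

x ≡ 67 (mod 180).


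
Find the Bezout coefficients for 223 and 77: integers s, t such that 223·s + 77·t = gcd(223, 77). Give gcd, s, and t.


Euclidean algorithm on (223, 77) — divide until remainder is 0:
  223 = 2 · 77 + 69
  77 = 1 · 69 + 8
  69 = 8 · 8 + 5
  8 = 1 · 5 + 3
  5 = 1 · 3 + 2
  3 = 1 · 2 + 1
  2 = 2 · 1 + 0
gcd(223, 77) = 1.
Track Bezout coefficients alongside the remainders: start with r₀ = 223 = a·1 + b·0 (s = 1, t = 0) and r₁ = 77 = a·0 + b·1 (s = 0, t = 1); each new remainder r_{k+1} = r_{k-1} − q_k·r_k inherits s_{k+1} = s_{k-1} − q_k·s_k, t_{k+1} = t_{k-1} − q_k·t_k, so r_k = a·s_k + b·t_k at every step:
  q = 2: r = 69, s = 1 − 2·0 = 1, t = 0 − 2·1 = -2  (check: 223·1 + 77·(-2) = 69)
  q = 1: r = 8, s = 0 − 1·1 = -1, t = 1 − 1·(-2) = 3  (check: 223·(-1) + 77·3 = 8)
  q = 8: r = 5, s = 1 − 8·(-1) = 9, t = -2 − 8·3 = -26  (check: 223·9 + 77·(-26) = 5)
  q = 1: r = 3, s = -1 − 1·9 = -10, t = 3 − 1·(-26) = 29  (check: 223·(-10) + 77·29 = 3)
  q = 1: r = 2, s = 9 − 1·(-10) = 19, t = -26 − 1·29 = -55  (check: 223·19 + 77·(-55) = 2)
  q = 1: r = 1, s = -10 − 1·19 = -29, t = 29 − 1·(-55) = 84  (check: 223·(-29) + 77·84 = 1)
The row with r = 1 (the gcd) gives the Bezout coefficients s = -29, t = 84.
Result: 223 · (-29) + 77 · (84) = 1.

gcd(223, 77) = 1; s = -29, t = 84 (check: 223·(-29) + 77·84 = 1).


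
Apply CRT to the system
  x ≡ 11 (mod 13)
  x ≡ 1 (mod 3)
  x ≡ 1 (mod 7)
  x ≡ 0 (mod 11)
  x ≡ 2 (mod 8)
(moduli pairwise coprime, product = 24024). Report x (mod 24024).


Product of moduli M = 13 · 3 · 7 · 11 · 8 = 24024.
Merge one congruence at a time:
  Start: x ≡ 11 (mod 13).
  Combine with x ≡ 1 (mod 3); new modulus lcm = 39.
    Write x = 11 + 13·t and substitute into x ≡ 1 (mod 3): 13·t ≡ 1 − 11 = -10 (mod 3).
    Reduce coefficients mod 3: 1·t ≡ 2 (mod 3).
    So t ≡ 2 (mod 3).
    Then x = 11 + 13·2 = 37, valid modulo lcm(13, 3) = 39: x ≡ 37 (mod 39).
  Combine with x ≡ 1 (mod 7); new modulus lcm = 273.
    Write x = 37 + 39·t and substitute into x ≡ 1 (mod 7): 39·t ≡ 1 − 37 = -36 (mod 7).
    Reduce coefficients mod 7: 4·t ≡ 6 (mod 7).
    The inverse of 4 mod 7 is 2 (since 4·2 = 8 = 1·7 + 1), so t ≡ 2·6 = 12 ≡ 5 (mod 7).
    Then x = 37 + 39·5 = 232, valid modulo lcm(39, 7) = 273: x ≡ 232 (mod 273).
  Combine with x ≡ 0 (mod 11); new modulus lcm = 3003.
    Write x = 232 + 273·t and substitute into x ≡ 0 (mod 11): 273·t ≡ 0 − 232 = -232 (mod 11).
    Reduce coefficients mod 11: 9·t ≡ 10 (mod 11).
    The inverse of 9 mod 11 is 5 (since 9·5 = 45 = 4·11 + 1), so t ≡ 5·10 = 50 ≡ 6 (mod 11).
    Then x = 232 + 273·6 = 1870, valid modulo lcm(273, 11) = 3003: x ≡ 1870 (mod 3003).
  Combine with x ≡ 2 (mod 8); new modulus lcm = 24024.
    Write x = 1870 + 3003·t and substitute into x ≡ 2 (mod 8): 3003·t ≡ 2 − 1870 = -1868 (mod 8).
    Reduce coefficients mod 8: 3·t ≡ 4 (mod 8).
    The inverse of 3 mod 8 is 3 (since 3·3 = 9 = 1·8 + 1), so t ≡ 3·4 = 12 ≡ 4 (mod 8).
    Then x = 1870 + 3003·4 = 13882, valid modulo lcm(3003, 8) = 24024: x ≡ 13882 (mod 24024).
Verify against each original: 13882 mod 13 = 11, 13882 mod 3 = 1, 13882 mod 7 = 1, 13882 mod 11 = 0, 13882 mod 8 = 2.

x ≡ 13882 (mod 24024).


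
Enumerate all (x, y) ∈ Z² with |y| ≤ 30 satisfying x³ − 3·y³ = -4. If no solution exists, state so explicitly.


The equation is x³ - 3y³ = -4. For fixed y, x³ = 3·y³ − 4, so a solution requires the RHS to be a perfect cube.
Strategy: iterate y from -30 to 30, compute RHS = 3·y³ − 4, and check whether it is a (positive or negative) perfect cube.
Check small values of y:
  y = 0: RHS = -4 is not a perfect cube.
  y = 1: RHS = -1 = (-1)³ ⇒ x = -1 works.
  y = -1: RHS = -7 is not a perfect cube.
  y = 2: RHS = 20 is not a perfect cube.
  y = -2: RHS = -28 is not a perfect cube.
  y = 3: RHS = 77 is not a perfect cube.
  y = -3: RHS = -85 is not a perfect cube.
Continuing the search up to |y| = 30 finds no further solutions beyond those listed.
Collected solutions: (-1, 1).

Solutions (with |y| ≤ 30): (-1, 1).


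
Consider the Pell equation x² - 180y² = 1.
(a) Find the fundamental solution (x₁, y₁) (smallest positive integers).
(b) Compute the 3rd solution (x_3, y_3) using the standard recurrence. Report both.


Step 1: Find the fundamental solution (x₁, y₁) of x² - 180y² = 1.
  Expand √180 as a continued fraction. a₀ = ⌊√180⌋ = 13; iterate m_{k+1} = d_k·a_k − m_k, d_{k+1} = (180 − m_{k+1}²)/d_k, a_{k+1} = ⌊(a₀ + m_{k+1})/d_{k+1}⌋ (starting m₀ = 0, d₀ = 1), with convergents p_k = a_k·p_{k-1} + p_{k-2}, q_k = a_k·q_{k-1} + q_{k-2} (p₋₁ = 1, q₋₁ = 0):
  k = 0: a₀ = 13; p₀/q₀ = 13/1; p₀² − 180·q₀² = 169 − 180 = -11.
  k = 1: m = 13, d = 11, a = ⌊(13 + 13)/11⌋ = 2; p/q = (2·13 + 1)/(2·1 + 0) = 27/2; p² − 180·q² = 729 − 720 = 9.
  k = 2: m = 9, d = 9, a = ⌊(13 + 9)/9⌋ = 2; p/q = (2·27 + 13)/(2·2 + 1) = 67/5; p² − 180·q² = 4489 − 4500 = -11.
  k = 3: m = 9, d = 11, a = ⌊(13 + 9)/11⌋ = 2; p/q = (2·67 + 27)/(2·5 + 2) = 161/12; p² − 180·q² = 25921 − 25920 = 1.
  The first convergent with p² − 180·q² = 1 gives the fundamental solution (x₁, y₁) = (161, 12).
Step 2: Apply the recurrence (x_{n+1}, y_{n+1}) = (x₁x_n + 180y₁y_n, x₁y_n + y₁x_n) repeatedly.
  From (x_1, y_1) = (161, 12): x_2 = 161·161 + 180·12·12 = 51841; y_2 = 161·12 + 12·161 = 3864.
  From (x_2, y_2) = (51841, 3864): x_3 = 161·51841 + 180·12·3864 = 16692641; y_3 = 161·3864 + 12·51841 = 1244196.
Step 3: Verify x_3² - 180·y_3² = 278644263554881 - 278644263554880 = 1 (should be 1). ✓

(x_1, y_1) = (161, 12); (x_3, y_3) = (16692641, 1244196).


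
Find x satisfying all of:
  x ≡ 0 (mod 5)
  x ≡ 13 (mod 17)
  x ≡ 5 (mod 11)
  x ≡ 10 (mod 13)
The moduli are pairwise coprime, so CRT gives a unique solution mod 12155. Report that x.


Product of moduli M = 5 · 17 · 11 · 13 = 12155.
Merge one congruence at a time:
  Start: x ≡ 0 (mod 5).
  Combine with x ≡ 13 (mod 17); new modulus lcm = 85.
    Write x = 0 + 5·t and substitute into x ≡ 13 (mod 17): 5·t ≡ 13 − 0 = 13 (mod 17).
    The inverse of 5 mod 17 is 7 (since 5·7 = 35 = 2·17 + 1), so t ≡ 7·13 = 91 ≡ 6 (mod 17).
    Then x = 0 + 5·6 = 30, valid modulo lcm(5, 17) = 85: x ≡ 30 (mod 85).
  Combine with x ≡ 5 (mod 11); new modulus lcm = 935.
    Write x = 30 + 85·t and substitute into x ≡ 5 (mod 11): 85·t ≡ 5 − 30 = -25 (mod 11).
    Reduce coefficients mod 11: 8·t ≡ 8 (mod 11).
    The inverse of 8 mod 11 is 7 (since 8·7 = 56 = 5·11 + 1), so t ≡ 7·8 = 56 ≡ 1 (mod 11).
    Then x = 30 + 85·1 = 115, valid modulo lcm(85, 11) = 935: x ≡ 115 (mod 935).
  Combine with x ≡ 10 (mod 13); new modulus lcm = 12155.
    Write x = 115 + 935·t and substitute into x ≡ 10 (mod 13): 935·t ≡ 10 − 115 = -105 (mod 13).
    Reduce coefficients mod 13: 12·t ≡ 12 (mod 13).
    The inverse of 12 mod 13 is 12 (since 12·12 = 144 = 11·13 + 1), so t ≡ 12·12 = 144 ≡ 1 (mod 13).
    Then x = 115 + 935·1 = 1050, valid modulo lcm(935, 13) = 12155: x ≡ 1050 (mod 12155).
Verify against each original: 1050 mod 5 = 0, 1050 mod 17 = 13, 1050 mod 11 = 5, 1050 mod 13 = 10.

x ≡ 1050 (mod 12155).


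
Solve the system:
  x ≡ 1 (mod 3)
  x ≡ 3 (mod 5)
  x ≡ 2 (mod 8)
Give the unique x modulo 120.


Moduli 3, 5, 8 are pairwise coprime; by CRT there is a unique solution modulo M = 3 · 5 · 8 = 120.
Solve pairwise, accumulating the modulus:
  Start with x ≡ 1 (mod 3).
  Combine with x ≡ 3 (mod 5): since gcd(3, 5) = 1, we get a unique residue mod 15.
    Write x = 1 + 3·t and substitute into x ≡ 3 (mod 5): 3·t ≡ 3 − 1 = 2 (mod 5).
    The inverse of 3 mod 5 is 2 (since 3·2 = 6 = 1·5 + 1), so t ≡ 2·2 = 4 ≡ 4 (mod 5).
    Then x = 1 + 3·4 = 13, valid modulo lcm(3, 5) = 15: x ≡ 13 (mod 15).
  Combine with x ≡ 2 (mod 8): since gcd(15, 8) = 1, we get a unique residue mod 120.
    Write x = 13 + 15·t and substitute into x ≡ 2 (mod 8): 15·t ≡ 2 − 13 = -11 (mod 8).
    Reduce coefficients mod 8: 7·t ≡ 5 (mod 8).
    The inverse of 7 mod 8 is 7 (since 7·7 = 49 = 6·8 + 1), so t ≡ 7·5 = 35 ≡ 3 (mod 8).
    Then x = 13 + 15·3 = 58, valid modulo lcm(15, 8) = 120: x ≡ 58 (mod 120).
Verify: 58 mod 3 = 1 ✓, 58 mod 5 = 3 ✓, 58 mod 8 = 2 ✓.

x ≡ 58 (mod 120).


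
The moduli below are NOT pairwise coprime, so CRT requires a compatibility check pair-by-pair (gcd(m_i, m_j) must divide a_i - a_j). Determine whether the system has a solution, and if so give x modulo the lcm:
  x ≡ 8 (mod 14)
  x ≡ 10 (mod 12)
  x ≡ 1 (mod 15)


Moduli 14, 12, 15 are not pairwise coprime, so CRT works modulo lcm(m_i) when all pairwise compatibility conditions hold.
Pairwise compatibility: gcd(m_i, m_j) must divide a_i - a_j for every pair.
Merge one congruence at a time:
  Start: x ≡ 8 (mod 14).
  Combine with x ≡ 10 (mod 12): gcd(14, 12) = 2; 10 - 8 = 2, which IS divisible by 2, so compatible.
    Write x = 8 + 14·t and substitute into x ≡ 10 (mod 12): 14·t ≡ 10 − 8 = 2 (mod 12).
    Divide the congruence (and modulus) by g = 2: 7·t ≡ 1 (mod 6).
    Reduce coefficients mod 6: 1·t ≡ 1 (mod 6).
    So t ≡ 1 (mod 6).
    Then x = 8 + 14·1 = 22, valid modulo lcm(14, 12) = 84: x ≡ 22 (mod 84).
  Combine with x ≡ 1 (mod 15): gcd(84, 15) = 3; 1 - 22 = -21, which IS divisible by 3, so compatible.
    Write x = 22 + 84·t and substitute into x ≡ 1 (mod 15): 84·t ≡ 1 − 22 = -21 (mod 15).
    Divide the congruence (and modulus) by g = 3: 28·t ≡ -7 (mod 5).
    Reduce coefficients mod 5: 3·t ≡ 3 (mod 5).
    The inverse of 3 mod 5 is 2 (since 3·2 = 6 = 1·5 + 1), so t ≡ 2·3 = 6 ≡ 1 (mod 5).
    Then x = 22 + 84·1 = 106, valid modulo lcm(84, 15) = 420: x ≡ 106 (mod 420).
Verify: 106 mod 14 = 8, 106 mod 12 = 10, 106 mod 15 = 1.

x ≡ 106 (mod 420).


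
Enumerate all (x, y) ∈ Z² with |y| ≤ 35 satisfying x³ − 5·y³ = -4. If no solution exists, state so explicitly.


The equation is x³ - 5y³ = -4. For fixed y, x³ = 5·y³ − 4, so a solution requires the RHS to be a perfect cube.
Strategy: iterate y from -35 to 35, compute RHS = 5·y³ − 4, and check whether it is a (positive or negative) perfect cube.
Check small values of y:
  y = 0: RHS = -4 is not a perfect cube.
  y = 1: RHS = 1 = (1)³ ⇒ x = 1 works.
  y = -1: RHS = -9 is not a perfect cube.
  y = 2: RHS = 36 is not a perfect cube.
  y = -2: RHS = -44 is not a perfect cube.
  y = 3: RHS = 131 is not a perfect cube.
  y = -3: RHS = -139 is not a perfect cube.
Continuing the search up to |y| = 35 finds no further solutions beyond those listed.
Collected solutions: (1, 1).

Solutions (with |y| ≤ 35): (1, 1).


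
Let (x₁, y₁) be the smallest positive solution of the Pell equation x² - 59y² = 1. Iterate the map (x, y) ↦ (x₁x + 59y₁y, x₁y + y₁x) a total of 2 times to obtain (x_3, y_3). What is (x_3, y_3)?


Step 1: Find the fundamental solution (x₁, y₁) of x² - 59y² = 1.
  Expand √59 as a continued fraction. a₀ = ⌊√59⌋ = 7; iterate m_{k+1} = d_k·a_k − m_k, d_{k+1} = (59 − m_{k+1}²)/d_k, a_{k+1} = ⌊(a₀ + m_{k+1})/d_{k+1}⌋ (starting m₀ = 0, d₀ = 1), with convergents p_k = a_k·p_{k-1} + p_{k-2}, q_k = a_k·q_{k-1} + q_{k-2} (p₋₁ = 1, q₋₁ = 0):
  k = 0: a₀ = 7; p₀/q₀ = 7/1; p₀² − 59·q₀² = 49 − 59 = -10.
  k = 1: m = 7, d = 10, a = ⌊(7 + 7)/10⌋ = 1; p/q = (1·7 + 1)/(1·1 + 0) = 8/1; p² − 59·q² = 64 − 59 = 5.
  k = 2: m = 3, d = 5, a = ⌊(7 + 3)/5⌋ = 2; p/q = (2·8 + 7)/(2·1 + 1) = 23/3; p² − 59·q² = 529 − 531 = -2.
  k = 3: m = 7, d = 2, a = ⌊(7 + 7)/2⌋ = 7; p/q = (7·23 + 8)/(7·3 + 1) = 169/22; p² − 59·q² = 28561 − 28556 = 5.
  k = 4: m = 7, d = 5, a = ⌊(7 + 7)/5⌋ = 2; p/q = (2·169 + 23)/(2·22 + 3) = 361/47; p² − 59·q² = 130321 − 130331 = -10.
  k = 5: m = 3, d = 10, a = ⌊(7 + 3)/10⌋ = 1; p/q = (1·361 + 169)/(1·47 + 22) = 530/69; p² − 59·q² = 280900 − 280899 = 1.
  The first convergent with p² − 59·q² = 1 gives the fundamental solution (x₁, y₁) = (530, 69).
Step 2: Apply the recurrence (x_{n+1}, y_{n+1}) = (x₁x_n + 59y₁y_n, x₁y_n + y₁x_n) repeatedly.
  From (x_1, y_1) = (530, 69): x_2 = 530·530 + 59·69·69 = 561799; y_2 = 530·69 + 69·530 = 73140.
  From (x_2, y_2) = (561799, 73140): x_3 = 530·561799 + 59·69·73140 = 595506410; y_3 = 530·73140 + 69·561799 = 77528331.
Step 3: Verify x_3² - 59·y_3² = 354627884351088100 - 354627884351088099 = 1 (should be 1). ✓

(x_1, y_1) = (530, 69); (x_3, y_3) = (595506410, 77528331).


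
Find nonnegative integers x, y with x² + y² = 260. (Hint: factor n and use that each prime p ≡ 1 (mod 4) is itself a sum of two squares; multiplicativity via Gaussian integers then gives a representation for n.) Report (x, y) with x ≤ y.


Step 1: Factor n = 260 = 2^2 · 5 · 13.
Step 2: Check the mod-4 condition on each prime factor: 2 = 2 (special); 5 ≡ 1 (mod 4), exponent 1; 13 ≡ 1 (mod 4), exponent 1.
All primes ≡ 3 (mod 4) appear to even exponent (or don't appear), so by the two-squares theorem n IS expressible as a sum of two squares.
Step 3: Build a representation. Group n = k² · m with k = 2 and m = 5 · 13 = 65 (a product of primes ≡ 1 (mod 4)); a representation of m scales to one of n via (k·x)² + (k·y)² = k²(x² + y²). Each prime p ≡ 1 (mod 4) is itself a sum of two squares; find a² by testing p − a² for a perfect square:
  5: 5 − 1² = 4 = 2² ⇒ 5 = 1² + 2².
  13: 13 − 1² = 12, 13 − 2² = 9 = 3² ⇒ 13 = 2² + 3².
  Combine using the Brahmagupta–Fibonacci identity (a² + b²)(c² + d²) = (ac − bd)² + (ad + bc)² = (ac + bd)² + (ad − bc)²:
  5 · 13 = 65: from (1² + 2²)(2² + 3²), take (1·2 − 2·3, 1·3 + 2·2) = (2 − 6, 3 + 4) = (-4, 7); dropping signs (only squares matter) gives (4, 7); check 4² + 7² = 16 + 49 = 65 ✓.
  Scale by k = 2: (2·4, 2·7) = (8, 14).
Step 4: Order so x ≤ y and verify: 8² + 14² = 64 + 196 = 260 = n. ✓

n = 260 = 8² + 14² (one valid representation with x ≤ y).


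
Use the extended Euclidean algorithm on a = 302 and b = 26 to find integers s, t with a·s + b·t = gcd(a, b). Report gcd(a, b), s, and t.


Euclidean algorithm on (302, 26) — divide until remainder is 0:
  302 = 11 · 26 + 16
  26 = 1 · 16 + 10
  16 = 1 · 10 + 6
  10 = 1 · 6 + 4
  6 = 1 · 4 + 2
  4 = 2 · 2 + 0
gcd(302, 26) = 2.
Track Bezout coefficients alongside the remainders: start with r₀ = 302 = a·1 + b·0 (s = 1, t = 0) and r₁ = 26 = a·0 + b·1 (s = 0, t = 1); each new remainder r_{k+1} = r_{k-1} − q_k·r_k inherits s_{k+1} = s_{k-1} − q_k·s_k, t_{k+1} = t_{k-1} − q_k·t_k, so r_k = a·s_k + b·t_k at every step:
  q = 11: r = 16, s = 1 − 11·0 = 1, t = 0 − 11·1 = -11  (check: 302·1 + 26·(-11) = 16)
  q = 1: r = 10, s = 0 − 1·1 = -1, t = 1 − 1·(-11) = 12  (check: 302·(-1) + 26·12 = 10)
  q = 1: r = 6, s = 1 − 1·(-1) = 2, t = -11 − 1·12 = -23  (check: 302·2 + 26·(-23) = 6)
  q = 1: r = 4, s = -1 − 1·2 = -3, t = 12 − 1·(-23) = 35  (check: 302·(-3) + 26·35 = 4)
  q = 1: r = 2, s = 2 − 1·(-3) = 5, t = -23 − 1·35 = -58  (check: 302·5 + 26·(-58) = 2)
The row with r = 2 (the gcd) gives the Bezout coefficients s = 5, t = -58.
Result: 302 · (5) + 26 · (-58) = 2.

gcd(302, 26) = 2; s = 5, t = -58 (check: 302·5 + 26·(-58) = 2).


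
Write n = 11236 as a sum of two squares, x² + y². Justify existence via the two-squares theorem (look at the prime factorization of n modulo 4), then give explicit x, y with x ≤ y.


Step 1: Factor n = 11236 = 2^2 · 53^2.
Step 2: Check the mod-4 condition on each prime factor: 2 = 2 (special); 53 ≡ 1 (mod 4), exponent 2.
All primes ≡ 3 (mod 4) appear to even exponent (or don't appear), so by the two-squares theorem n IS expressible as a sum of two squares.
Step 3: Build a representation. Group n = k² · m with k = 2 and m = 53 · 53 = 2809 (a product of primes ≡ 1 (mod 4)); a representation of m scales to one of n via (k·x)² + (k·y)² = k²(x² + y²). Each prime p ≡ 1 (mod 4) is itself a sum of two squares; find a² by testing p − a² for a perfect square:
  53: 53 − 1² = 52, 53 − 2² = 49 = 7² ⇒ 53 = 2² + 7².
  Combine using the Brahmagupta–Fibonacci identity (a² + b²)(c² + d²) = (ac − bd)² + (ad + bc)² = (ac + bd)² + (ad − bc)²:
  53 · 53 = 2809: from (2² + 7²)(2² + 7²), take (2·2 − 7·7, 2·7 + 7·2) = (4 − 49, 14 + 14) = (-45, 28); dropping signs (only squares matter) gives (45, 28); check 45² + 28² = 2025 + 784 = 2809 ✓.
  Scale by k = 2: (2·45, 2·28) = (90, 56).
Step 4: Order so x ≤ y and verify: 56² + 90² = 3136 + 8100 = 11236 = n. ✓

n = 11236 = 56² + 90² (one valid representation with x ≤ y).


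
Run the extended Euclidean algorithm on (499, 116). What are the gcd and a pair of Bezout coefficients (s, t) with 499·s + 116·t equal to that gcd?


Euclidean algorithm on (499, 116) — divide until remainder is 0:
  499 = 4 · 116 + 35
  116 = 3 · 35 + 11
  35 = 3 · 11 + 2
  11 = 5 · 2 + 1
  2 = 2 · 1 + 0
gcd(499, 116) = 1.
Track Bezout coefficients alongside the remainders: start with r₀ = 499 = a·1 + b·0 (s = 1, t = 0) and r₁ = 116 = a·0 + b·1 (s = 0, t = 1); each new remainder r_{k+1} = r_{k-1} − q_k·r_k inherits s_{k+1} = s_{k-1} − q_k·s_k, t_{k+1} = t_{k-1} − q_k·t_k, so r_k = a·s_k + b·t_k at every step:
  q = 4: r = 35, s = 1 − 4·0 = 1, t = 0 − 4·1 = -4  (check: 499·1 + 116·(-4) = 35)
  q = 3: r = 11, s = 0 − 3·1 = -3, t = 1 − 3·(-4) = 13  (check: 499·(-3) + 116·13 = 11)
  q = 3: r = 2, s = 1 − 3·(-3) = 10, t = -4 − 3·13 = -43  (check: 499·10 + 116·(-43) = 2)
  q = 5: r = 1, s = -3 − 5·10 = -53, t = 13 − 5·(-43) = 228  (check: 499·(-53) + 116·228 = 1)
The row with r = 1 (the gcd) gives the Bezout coefficients s = -53, t = 228.
Result: 499 · (-53) + 116 · (228) = 1.

gcd(499, 116) = 1; s = -53, t = 228 (check: 499·(-53) + 116·228 = 1).


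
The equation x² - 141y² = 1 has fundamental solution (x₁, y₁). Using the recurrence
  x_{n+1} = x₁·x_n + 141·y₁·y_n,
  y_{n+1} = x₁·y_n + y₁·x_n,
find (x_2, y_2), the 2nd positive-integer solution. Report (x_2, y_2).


Step 1: Find the fundamental solution (x₁, y₁) of x² - 141y² = 1.
  Expand √141 as a continued fraction. a₀ = ⌊√141⌋ = 11; iterate m_{k+1} = d_k·a_k − m_k, d_{k+1} = (141 − m_{k+1}²)/d_k, a_{k+1} = ⌊(a₀ + m_{k+1})/d_{k+1}⌋ (starting m₀ = 0, d₀ = 1), with convergents p_k = a_k·p_{k-1} + p_{k-2}, q_k = a_k·q_{k-1} + q_{k-2} (p₋₁ = 1, q₋₁ = 0):
  k = 0: a₀ = 11; p₀/q₀ = 11/1; p₀² − 141·q₀² = 121 − 141 = -20.
  k = 1: m = 11, d = 20, a = ⌊(11 + 11)/20⌋ = 1; p/q = (1·11 + 1)/(1·1 + 0) = 12/1; p² − 141·q² = 144 − 141 = 3.
  k = 2: m = 9, d = 3, a = ⌊(11 + 9)/3⌋ = 6; p/q = (6·12 + 11)/(6·1 + 1) = 83/7; p² − 141·q² = 6889 − 6909 = -20.
  k = 3: m = 9, d = 20, a = ⌊(11 + 9)/20⌋ = 1; p/q = (1·83 + 12)/(1·7 + 1) = 95/8; p² − 141·q² = 9025 − 9024 = 1.
  The first convergent with p² − 141·q² = 1 gives the fundamental solution (x₁, y₁) = (95, 8).
Step 2: Apply the recurrence (x_{n+1}, y_{n+1}) = (x₁x_n + 141y₁y_n, x₁y_n + y₁x_n) repeatedly.
  From (x_1, y_1) = (95, 8): x_2 = 95·95 + 141·8·8 = 18049; y_2 = 95·8 + 8·95 = 1520.
Step 3: Verify x_2² - 141·y_2² = 325766401 - 325766400 = 1 (should be 1). ✓

(x_1, y_1) = (95, 8); (x_2, y_2) = (18049, 1520).


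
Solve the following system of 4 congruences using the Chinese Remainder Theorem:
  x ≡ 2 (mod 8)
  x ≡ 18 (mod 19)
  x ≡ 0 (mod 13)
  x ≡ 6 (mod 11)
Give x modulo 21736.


Product of moduli M = 8 · 19 · 13 · 11 = 21736.
Merge one congruence at a time:
  Start: x ≡ 2 (mod 8).
  Combine with x ≡ 18 (mod 19); new modulus lcm = 152.
    Write x = 2 + 8·t and substitute into x ≡ 18 (mod 19): 8·t ≡ 18 − 2 = 16 (mod 19).
    The inverse of 8 mod 19 is 12 (since 8·12 = 96 = 5·19 + 1), so t ≡ 12·16 = 192 ≡ 2 (mod 19).
    Then x = 2 + 8·2 = 18, valid modulo lcm(8, 19) = 152: x ≡ 18 (mod 152).
  Combine with x ≡ 0 (mod 13); new modulus lcm = 1976.
    Write x = 18 + 152·t and substitute into x ≡ 0 (mod 13): 152·t ≡ 0 − 18 = -18 (mod 13).
    Reduce coefficients mod 13: 9·t ≡ 8 (mod 13).
    The inverse of 9 mod 13 is 3 (since 9·3 = 27 = 2·13 + 1), so t ≡ 3·8 = 24 ≡ 11 (mod 13).
    Then x = 18 + 152·11 = 1690, valid modulo lcm(152, 13) = 1976: x ≡ 1690 (mod 1976).
  Combine with x ≡ 6 (mod 11); new modulus lcm = 21736.
    Write x = 1690 + 1976·t and substitute into x ≡ 6 (mod 11): 1976·t ≡ 6 − 1690 = -1684 (mod 11).
    Reduce coefficients mod 11: 7·t ≡ 10 (mod 11).
    The inverse of 7 mod 11 is 8 (since 7·8 = 56 = 5·11 + 1), so t ≡ 8·10 = 80 ≡ 3 (mod 11).
    Then x = 1690 + 1976·3 = 7618, valid modulo lcm(1976, 11) = 21736: x ≡ 7618 (mod 21736).
Verify against each original: 7618 mod 8 = 2, 7618 mod 19 = 18, 7618 mod 13 = 0, 7618 mod 11 = 6.

x ≡ 7618 (mod 21736).


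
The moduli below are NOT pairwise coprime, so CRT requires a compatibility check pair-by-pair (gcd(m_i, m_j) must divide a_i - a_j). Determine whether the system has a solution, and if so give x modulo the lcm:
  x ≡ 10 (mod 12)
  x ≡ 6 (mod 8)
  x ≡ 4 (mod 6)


Moduli 12, 8, 6 are not pairwise coprime, so CRT works modulo lcm(m_i) when all pairwise compatibility conditions hold.
Pairwise compatibility: gcd(m_i, m_j) must divide a_i - a_j for every pair.
Merge one congruence at a time:
  Start: x ≡ 10 (mod 12).
  Combine with x ≡ 6 (mod 8): gcd(12, 8) = 4; 6 - 10 = -4, which IS divisible by 4, so compatible.
    Write x = 10 + 12·t and substitute into x ≡ 6 (mod 8): 12·t ≡ 6 − 10 = -4 (mod 8).
    Divide the congruence (and modulus) by g = 4: 3·t ≡ -1 (mod 2).
    Reduce coefficients mod 2: 1·t ≡ 1 (mod 2).
    So t ≡ 1 (mod 2).
    Then x = 10 + 12·1 = 22, valid modulo lcm(12, 8) = 24: x ≡ 22 (mod 24).
  Combine with x ≡ 4 (mod 6): gcd(24, 6) = 6; 4 - 22 = -18, which IS divisible by 6, so compatible.
    Write x = 22 + 24·t and substitute into x ≡ 4 (mod 6): 24·t ≡ 4 − 22 = -18 (mod 6).
    Divide the congruence (and modulus) by g = 6: 4·t ≡ -3 (mod 1).
    Modulo 1 every t works; take t = 0.
    Then x = 22 + 24·0 = 22, valid modulo lcm(24, 6) = 24: x ≡ 22 (mod 24).
Verify: 22 mod 12 = 10, 22 mod 8 = 6, 22 mod 6 = 4.

x ≡ 22 (mod 24).


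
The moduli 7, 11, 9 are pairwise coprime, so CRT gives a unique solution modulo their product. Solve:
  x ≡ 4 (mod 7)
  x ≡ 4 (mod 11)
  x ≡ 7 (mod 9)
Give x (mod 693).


Moduli 7, 11, 9 are pairwise coprime; by CRT there is a unique solution modulo M = 7 · 11 · 9 = 693.
Solve pairwise, accumulating the modulus:
  Start with x ≡ 4 (mod 7).
  Combine with x ≡ 4 (mod 11): since gcd(7, 11) = 1, we get a unique residue mod 77.
    Write x = 4 + 7·t and substitute into x ≡ 4 (mod 11): 7·t ≡ 4 − 4 = 0 (mod 11).
    The inverse of 7 mod 11 is 8 (since 7·8 = 56 = 5·11 + 1), so t ≡ 8·0 = 0 ≡ 0 (mod 11).
    Then x = 4 + 7·0 = 4, valid modulo lcm(7, 11) = 77: x ≡ 4 (mod 77).
  Combine with x ≡ 7 (mod 9): since gcd(77, 9) = 1, we get a unique residue mod 693.
    Write x = 4 + 77·t and substitute into x ≡ 7 (mod 9): 77·t ≡ 7 − 4 = 3 (mod 9).
    Reduce coefficients mod 9: 5·t ≡ 3 (mod 9).
    The inverse of 5 mod 9 is 2 (since 5·2 = 10 = 1·9 + 1), so t ≡ 2·3 = 6 ≡ 6 (mod 9).
    Then x = 4 + 77·6 = 466, valid modulo lcm(77, 9) = 693: x ≡ 466 (mod 693).
Verify: 466 mod 7 = 4 ✓, 466 mod 11 = 4 ✓, 466 mod 9 = 7 ✓.

x ≡ 466 (mod 693).


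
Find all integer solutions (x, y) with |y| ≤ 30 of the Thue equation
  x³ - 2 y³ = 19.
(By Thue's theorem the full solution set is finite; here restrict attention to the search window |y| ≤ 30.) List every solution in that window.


The equation is x³ - 2y³ = 19. For fixed y, x³ = 2·y³ + 19, so a solution requires the RHS to be a perfect cube.
Strategy: iterate y from -30 to 30, compute RHS = 2·y³ + 19, and check whether it is a (positive or negative) perfect cube.
Check small values of y:
  y = 0: RHS = 19 is not a perfect cube.
  y = 1: RHS = 21 is not a perfect cube.
  y = -1: RHS = 17 is not a perfect cube.
  y = 2: RHS = 35 is not a perfect cube.
  y = -2: RHS = 3 is not a perfect cube.
  y = 3: RHS = 73 is not a perfect cube.
  y = -3: RHS = -35 is not a perfect cube.
Continuing the search up to |y| = 30 finds no solutions either.
No (x, y) in the scanned range satisfies the equation.

No integer solutions with |y| ≤ 30.


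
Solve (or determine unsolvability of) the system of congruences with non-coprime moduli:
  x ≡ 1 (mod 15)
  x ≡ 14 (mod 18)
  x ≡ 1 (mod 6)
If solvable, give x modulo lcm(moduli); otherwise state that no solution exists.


Moduli 15, 18, 6 are not pairwise coprime, so CRT works modulo lcm(m_i) when all pairwise compatibility conditions hold.
Pairwise compatibility: gcd(m_i, m_j) must divide a_i - a_j for every pair.
Merge one congruence at a time:
  Start: x ≡ 1 (mod 15).
  Combine with x ≡ 14 (mod 18): gcd(15, 18) = 3, and 14 - 1 = 13 is NOT divisible by 3.
    ⇒ system is inconsistent (no integer solution).

No solution (the system is inconsistent).


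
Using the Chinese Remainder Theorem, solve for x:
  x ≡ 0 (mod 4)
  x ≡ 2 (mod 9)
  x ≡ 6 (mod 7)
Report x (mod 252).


Moduli 4, 9, 7 are pairwise coprime; by CRT there is a unique solution modulo M = 4 · 9 · 7 = 252.
Solve pairwise, accumulating the modulus:
  Start with x ≡ 0 (mod 4).
  Combine with x ≡ 2 (mod 9): since gcd(4, 9) = 1, we get a unique residue mod 36.
    Write x = 0 + 4·t and substitute into x ≡ 2 (mod 9): 4·t ≡ 2 − 0 = 2 (mod 9).
    The inverse of 4 mod 9 is 7 (since 4·7 = 28 = 3·9 + 1), so t ≡ 7·2 = 14 ≡ 5 (mod 9).
    Then x = 0 + 4·5 = 20, valid modulo lcm(4, 9) = 36: x ≡ 20 (mod 36).
  Combine with x ≡ 6 (mod 7): since gcd(36, 7) = 1, we get a unique residue mod 252.
    Write x = 20 + 36·t and substitute into x ≡ 6 (mod 7): 36·t ≡ 6 − 20 = -14 (mod 7).
    Reduce coefficients mod 7: 1·t ≡ 0 (mod 7).
    So t ≡ 0 (mod 7).
    Then x = 20 + 36·0 = 20, valid modulo lcm(36, 7) = 252: x ≡ 20 (mod 252).
Verify: 20 mod 4 = 0 ✓, 20 mod 9 = 2 ✓, 20 mod 7 = 6 ✓.

x ≡ 20 (mod 252).


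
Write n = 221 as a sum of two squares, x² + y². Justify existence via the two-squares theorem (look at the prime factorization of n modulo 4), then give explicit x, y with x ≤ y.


Step 1: Factor n = 221 = 13 · 17.
Step 2: Check the mod-4 condition on each prime factor: 13 ≡ 1 (mod 4), exponent 1; 17 ≡ 1 (mod 4), exponent 1.
All primes ≡ 3 (mod 4) appear to even exponent (or don't appear), so by the two-squares theorem n IS expressible as a sum of two squares.
Step 3: Build a representation. Here n = 13 · 17 is a product of primes ≡ 1 (mod 4). Each prime p ≡ 1 (mod 4) is itself a sum of two squares; find a² by testing p − a² for a perfect square:
  13: 13 − 1² = 12, 13 − 2² = 9 = 3² ⇒ 13 = 2² + 3².
  17: 17 − 1² = 16 = 4² ⇒ 17 = 1² + 4².
  Combine using the Brahmagupta–Fibonacci identity (a² + b²)(c² + d²) = (ac − bd)² + (ad + bc)² = (ac + bd)² + (ad − bc)²:
  13 · 17 = 221: from (2² + 3²)(1² + 4²), take (2·1 − 3·4, 2·4 + 3·1) = (2 − 12, 8 + 3) = (-10, 11); dropping signs (only squares matter) gives (10, 11); check 10² + 11² = 100 + 121 = 221 ✓.
Step 4: Order so x ≤ y and verify: 10² + 11² = 100 + 121 = 221 = n. ✓

n = 221 = 10² + 11² (one valid representation with x ≤ y).


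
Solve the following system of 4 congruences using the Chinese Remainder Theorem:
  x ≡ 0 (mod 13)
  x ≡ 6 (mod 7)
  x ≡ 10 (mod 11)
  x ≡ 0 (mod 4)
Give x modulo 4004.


Product of moduli M = 13 · 7 · 11 · 4 = 4004.
Merge one congruence at a time:
  Start: x ≡ 0 (mod 13).
  Combine with x ≡ 6 (mod 7); new modulus lcm = 91.
    Write x = 0 + 13·t and substitute into x ≡ 6 (mod 7): 13·t ≡ 6 − 0 = 6 (mod 7).
    Reduce coefficients mod 7: 6·t ≡ 6 (mod 7).
    The inverse of 6 mod 7 is 6 (since 6·6 = 36 = 5·7 + 1), so t ≡ 6·6 = 36 ≡ 1 (mod 7).
    Then x = 0 + 13·1 = 13, valid modulo lcm(13, 7) = 91: x ≡ 13 (mod 91).
  Combine with x ≡ 10 (mod 11); new modulus lcm = 1001.
    Write x = 13 + 91·t and substitute into x ≡ 10 (mod 11): 91·t ≡ 10 − 13 = -3 (mod 11).
    Reduce coefficients mod 11: 3·t ≡ 8 (mod 11).
    The inverse of 3 mod 11 is 4 (since 3·4 = 12 = 1·11 + 1), so t ≡ 4·8 = 32 ≡ 10 (mod 11).
    Then x = 13 + 91·10 = 923, valid modulo lcm(91, 11) = 1001: x ≡ 923 (mod 1001).
  Combine with x ≡ 0 (mod 4); new modulus lcm = 4004.
    Write x = 923 + 1001·t and substitute into x ≡ 0 (mod 4): 1001·t ≡ 0 − 923 = -923 (mod 4).
    Reduce coefficients mod 4: 1·t ≡ 1 (mod 4).
    So t ≡ 1 (mod 4).
    Then x = 923 + 1001·1 = 1924, valid modulo lcm(1001, 4) = 4004: x ≡ 1924 (mod 4004).
Verify against each original: 1924 mod 13 = 0, 1924 mod 7 = 6, 1924 mod 11 = 10, 1924 mod 4 = 0.

x ≡ 1924 (mod 4004).


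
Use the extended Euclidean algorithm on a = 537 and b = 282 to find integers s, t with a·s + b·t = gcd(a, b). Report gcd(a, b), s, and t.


Euclidean algorithm on (537, 282) — divide until remainder is 0:
  537 = 1 · 282 + 255
  282 = 1 · 255 + 27
  255 = 9 · 27 + 12
  27 = 2 · 12 + 3
  12 = 4 · 3 + 0
gcd(537, 282) = 3.
Track Bezout coefficients alongside the remainders: start with r₀ = 537 = a·1 + b·0 (s = 1, t = 0) and r₁ = 282 = a·0 + b·1 (s = 0, t = 1); each new remainder r_{k+1} = r_{k-1} − q_k·r_k inherits s_{k+1} = s_{k-1} − q_k·s_k, t_{k+1} = t_{k-1} − q_k·t_k, so r_k = a·s_k + b·t_k at every step:
  q = 1: r = 255, s = 1 − 1·0 = 1, t = 0 − 1·1 = -1  (check: 537·1 + 282·(-1) = 255)
  q = 1: r = 27, s = 0 − 1·1 = -1, t = 1 − 1·(-1) = 2  (check: 537·(-1) + 282·2 = 27)
  q = 9: r = 12, s = 1 − 9·(-1) = 10, t = -1 − 9·2 = -19  (check: 537·10 + 282·(-19) = 12)
  q = 2: r = 3, s = -1 − 2·10 = -21, t = 2 − 2·(-19) = 40  (check: 537·(-21) + 282·40 = 3)
The row with r = 3 (the gcd) gives the Bezout coefficients s = -21, t = 40.
Result: 537 · (-21) + 282 · (40) = 3.

gcd(537, 282) = 3; s = -21, t = 40 (check: 537·(-21) + 282·40 = 3).


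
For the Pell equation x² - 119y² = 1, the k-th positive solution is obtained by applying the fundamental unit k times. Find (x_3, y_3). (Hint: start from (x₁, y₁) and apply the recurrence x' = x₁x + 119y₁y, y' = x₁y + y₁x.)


Step 1: Find the fundamental solution (x₁, y₁) of x² - 119y² = 1.
  Expand √119 as a continued fraction. a₀ = ⌊√119⌋ = 10; iterate m_{k+1} = d_k·a_k − m_k, d_{k+1} = (119 − m_{k+1}²)/d_k, a_{k+1} = ⌊(a₀ + m_{k+1})/d_{k+1}⌋ (starting m₀ = 0, d₀ = 1), with convergents p_k = a_k·p_{k-1} + p_{k-2}, q_k = a_k·q_{k-1} + q_{k-2} (p₋₁ = 1, q₋₁ = 0):
  k = 0: a₀ = 10; p₀/q₀ = 10/1; p₀² − 119·q₀² = 100 − 119 = -19.
  k = 1: m = 10, d = 19, a = ⌊(10 + 10)/19⌋ = 1; p/q = (1·10 + 1)/(1·1 + 0) = 11/1; p² − 119·q² = 121 − 119 = 2.
  k = 2: m = 9, d = 2, a = ⌊(10 + 9)/2⌋ = 9; p/q = (9·11 + 10)/(9·1 + 1) = 109/10; p² − 119·q² = 11881 − 11900 = -19.
  k = 3: m = 9, d = 19, a = ⌊(10 + 9)/19⌋ = 1; p/q = (1·109 + 11)/(1·10 + 1) = 120/11; p² − 119·q² = 14400 − 14399 = 1.
  The first convergent with p² − 119·q² = 1 gives the fundamental solution (x₁, y₁) = (120, 11).
Step 2: Apply the recurrence (x_{n+1}, y_{n+1}) = (x₁x_n + 119y₁y_n, x₁y_n + y₁x_n) repeatedly.
  From (x_1, y_1) = (120, 11): x_2 = 120·120 + 119·11·11 = 28799; y_2 = 120·11 + 11·120 = 2640.
  From (x_2, y_2) = (28799, 2640): x_3 = 120·28799 + 119·11·2640 = 6911640; y_3 = 120·2640 + 11·28799 = 633589.
Step 3: Verify x_3² - 119·y_3² = 47770767489600 - 47770767489599 = 1 (should be 1). ✓

(x_1, y_1) = (120, 11); (x_3, y_3) = (6911640, 633589).


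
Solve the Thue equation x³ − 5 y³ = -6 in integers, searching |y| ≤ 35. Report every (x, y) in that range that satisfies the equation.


The equation is x³ - 5y³ = -6. For fixed y, x³ = 5·y³ − 6, so a solution requires the RHS to be a perfect cube.
Strategy: iterate y from -35 to 35, compute RHS = 5·y³ − 6, and check whether it is a (positive or negative) perfect cube.
Check small values of y:
  y = 0: RHS = -6 is not a perfect cube.
  y = 1: RHS = -1 = (-1)³ ⇒ x = -1 works.
  y = -1: RHS = -11 is not a perfect cube.
  y = 2: RHS = 34 is not a perfect cube.
  y = -2: RHS = -46 is not a perfect cube.
  y = 3: RHS = 129 is not a perfect cube.
  y = -3: RHS = -141 is not a perfect cube.
Continuing the search up to |y| = 35 finds no further solutions beyond those listed.
Collected solutions: (-1, 1).

Solutions (with |y| ≤ 35): (-1, 1).


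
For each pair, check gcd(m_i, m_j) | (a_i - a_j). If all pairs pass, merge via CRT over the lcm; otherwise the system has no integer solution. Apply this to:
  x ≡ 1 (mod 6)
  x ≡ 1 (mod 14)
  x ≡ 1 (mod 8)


Moduli 6, 14, 8 are not pairwise coprime, so CRT works modulo lcm(m_i) when all pairwise compatibility conditions hold.
Pairwise compatibility: gcd(m_i, m_j) must divide a_i - a_j for every pair.
Merge one congruence at a time:
  Start: x ≡ 1 (mod 6).
  Combine with x ≡ 1 (mod 14): gcd(6, 14) = 2; 1 - 1 = 0, which IS divisible by 2, so compatible.
    Write x = 1 + 6·t and substitute into x ≡ 1 (mod 14): 6·t ≡ 1 − 1 = 0 (mod 14).
    Divide the congruence (and modulus) by g = 2: 3·t ≡ 0 (mod 7).
    The inverse of 3 mod 7 is 5 (since 3·5 = 15 = 2·7 + 1), so t ≡ 5·0 = 0 ≡ 0 (mod 7).
    Then x = 1 + 6·0 = 1, valid modulo lcm(6, 14) = 42: x ≡ 1 (mod 42).
  Combine with x ≡ 1 (mod 8): gcd(42, 8) = 2; 1 - 1 = 0, which IS divisible by 2, so compatible.
    Write x = 1 + 42·t and substitute into x ≡ 1 (mod 8): 42·t ≡ 1 − 1 = 0 (mod 8).
    Divide the congruence (and modulus) by g = 2: 21·t ≡ 0 (mod 4).
    Reduce coefficients mod 4: 1·t ≡ 0 (mod 4).
    So t ≡ 0 (mod 4).
    Then x = 1 + 42·0 = 1, valid modulo lcm(42, 8) = 168: x ≡ 1 (mod 168).
Verify: 1 mod 6 = 1, 1 mod 14 = 1, 1 mod 8 = 1.

x ≡ 1 (mod 168).


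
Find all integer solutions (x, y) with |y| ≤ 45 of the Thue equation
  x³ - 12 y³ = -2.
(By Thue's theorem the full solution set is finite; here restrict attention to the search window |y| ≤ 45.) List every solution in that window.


The equation is x³ - 12y³ = -2. For fixed y, x³ = 12·y³ − 2, so a solution requires the RHS to be a perfect cube.
Strategy: iterate y from -45 to 45, compute RHS = 12·y³ − 2, and check whether it is a (positive or negative) perfect cube.
Check small values of y:
  y = 0: RHS = -2 is not a perfect cube.
  y = 1: RHS = 10 is not a perfect cube.
  y = -1: RHS = -14 is not a perfect cube.
  y = 2: RHS = 94 is not a perfect cube.
  y = -2: RHS = -98 is not a perfect cube.
  y = 3: RHS = 322 is not a perfect cube.
  y = -3: RHS = -326 is not a perfect cube.
Continuing the search up to |y| = 45 finds no solutions either.
No (x, y) in the scanned range satisfies the equation.

No integer solutions with |y| ≤ 45.


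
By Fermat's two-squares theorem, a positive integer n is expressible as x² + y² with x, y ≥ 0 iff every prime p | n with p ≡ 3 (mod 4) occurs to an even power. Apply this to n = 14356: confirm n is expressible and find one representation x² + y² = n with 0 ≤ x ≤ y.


Step 1: Factor n = 14356 = 2^2 · 37 · 97.
Step 2: Check the mod-4 condition on each prime factor: 2 = 2 (special); 37 ≡ 1 (mod 4), exponent 1; 97 ≡ 1 (mod 4), exponent 1.
All primes ≡ 3 (mod 4) appear to even exponent (or don't appear), so by the two-squares theorem n IS expressible as a sum of two squares.
Step 3: Build a representation. Group n = k² · m with k = 2 and m = 37 · 97 = 3589 (a product of primes ≡ 1 (mod 4)); a representation of m scales to one of n via (k·x)² + (k·y)² = k²(x² + y²). Each prime p ≡ 1 (mod 4) is itself a sum of two squares; find a² by testing p − a² for a perfect square:
  37: 37 − 1² = 36 = 6² ⇒ 37 = 1² + 6².
  97: 97 − 1² = 96, 97 − 2² = 93, 97 − 3² = 88, 97 − 4² = 81 = 9² ⇒ 97 = 4² + 9².
  Combine using the Brahmagupta–Fibonacci identity (a² + b²)(c² + d²) = (ac − bd)² + (ad + bc)² = (ac + bd)² + (ad − bc)²:
  37 · 97 = 3589: from (1² + 6²)(4² + 9²), take (1·4 − 6·9, 1·9 + 6·4) = (4 − 54, 9 + 24) = (-50, 33); dropping signs (only squares matter) gives (50, 33); check 50² + 33² = 2500 + 1089 = 3589 ✓.
  Scale by k = 2: (2·50, 2·33) = (100, 66).
Step 4: Order so x ≤ y and verify: 66² + 100² = 4356 + 10000 = 14356 = n. ✓

n = 14356 = 66² + 100² (one valid representation with x ≤ y).
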